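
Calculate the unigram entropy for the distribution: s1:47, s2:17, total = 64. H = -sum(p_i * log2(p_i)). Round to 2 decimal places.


Computing entropy H = -sum(p_i * log2(p_i)):
  s1: p = 47/64 = 0.7344, -p*log2(p) = 0.3271
  s2: p = 17/64 = 0.2656, -p*log2(p) = 0.5080
H = sum of terms = 0.8351
Rounded to 2 decimals: 0.84

0.84


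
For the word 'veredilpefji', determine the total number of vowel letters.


Scanning each character of 'veredilpefji':
  Position 1: 'v' -> consonant (running count: 0)
  Position 2: 'e' -> vowel (running count: 1)
  Position 3: 'r' -> consonant (running count: 1)
  Position 4: 'e' -> vowel (running count: 2)
  Position 5: 'd' -> consonant (running count: 2)
  Position 6: 'i' -> vowel (running count: 3)
  Position 7: 'l' -> consonant (running count: 3)
  Position 8: 'p' -> consonant (running count: 3)
  Position 9: 'e' -> vowel (running count: 4)
  Position 10: 'f' -> consonant (running count: 4)
  Position 11: 'j' -> consonant (running count: 4)
  Position 12: 'i' -> vowel (running count: 5)
Total vowels: 5

5


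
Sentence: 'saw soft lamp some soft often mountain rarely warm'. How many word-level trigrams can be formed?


Word trigrams from [9] words:
  Trigram 1: (saw soft lamp)
  Trigram 2: (soft lamp some)
  Trigram 3: (lamp some soft)
  Trigram 4: (some soft often)
  Trigram 5: (soft often mountain)
  Trigram 6: (often mountain rarely)
  Trigram 7: (mountain rarely warm)
Total word trigrams: 9 - 2 = 7

7


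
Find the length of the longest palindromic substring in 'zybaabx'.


Scanning 'zybaabx' for palindromic substrings.
Substring at positions 2-5: 'baab'.
Check: reverse('baab') = 'baab' -> palindrome confirmed.
Neighbouring characters ('y' / 'x') break symmetry, so it cannot extend further.
No longer palindromic substring exists; longest length = 4

4


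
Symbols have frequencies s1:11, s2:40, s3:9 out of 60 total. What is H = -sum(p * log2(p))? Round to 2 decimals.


Computing entropy H = -sum(p_i * log2(p_i)):
  s1: p = 11/60 = 0.1833, -p*log2(p) = 0.4487
  s2: p = 40/60 = 0.6667, -p*log2(p) = 0.3900
  s3: p = 9/60 = 0.1500, -p*log2(p) = 0.4105
H = sum of terms = 1.2492
Rounded to 2 decimals: 1.25

1.25


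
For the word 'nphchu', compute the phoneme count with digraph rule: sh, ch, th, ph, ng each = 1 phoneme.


Parsing 'nphchu' greedily, digraphs first:
  'n' -> consonant phoneme (phonemes so far: 1)
  'ph' -> digraph (1 consonant phoneme) (phonemes so far: 2)
  'ch' -> digraph (1 consonant phoneme) (phonemes so far: 3)
  'u' -> vowel phoneme (phonemes so far: 4)
Total phonemes: 4

4


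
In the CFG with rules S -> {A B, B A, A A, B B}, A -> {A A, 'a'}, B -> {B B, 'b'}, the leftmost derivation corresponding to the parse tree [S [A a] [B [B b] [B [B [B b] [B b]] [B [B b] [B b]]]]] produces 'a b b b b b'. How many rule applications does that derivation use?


Every bracketed nonterminal node [X ...] in the tree is produced by exactly one rule application.
Reading the tree off as a leftmost derivation:
  Step 1: S  =>  A B   (applied S -> A B)
  Step 2: A B  =>  a B   (applied A -> a)
  Step 3: a B  =>  a B B   (applied B -> B B)
  Step 4: a B B  =>  a b B   (applied B -> b)
  Step 5: a b B  =>  a b B B   (applied B -> B B)
  Step 6: a b B B  =>  a b B B B   (applied B -> B B)
  Step 7: a b B B B  =>  a b b B B   (applied B -> b)
  Step 8: a b b B B  =>  a b b b B   (applied B -> b)
  Step 9: a b b b B  =>  a b b b B B   (applied B -> B B)
  Step 10: a b b b B B  =>  a b b b b B   (applied B -> b)
  Step 11: a b b b b B  =>  a b b b b b   (applied B -> b)
Final yield: a b b b b b
Total rewrite steps: 11

11


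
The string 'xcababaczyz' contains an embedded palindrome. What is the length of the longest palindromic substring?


Scanning 'xcababaczyz' for palindromic substrings.
Substring at positions 1-7: 'cababac'.
Check: reverse('cababac') = 'cababac' -> palindrome confirmed.
Neighbouring characters ('x' / 'z') break symmetry, so it cannot extend further.
No longer palindromic substring exists; longest length = 7

7


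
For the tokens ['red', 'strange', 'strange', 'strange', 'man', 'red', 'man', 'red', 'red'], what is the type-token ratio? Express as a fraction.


Tokens: 9
Unique types: ('man', 'red', 'strange') = 3
TTR = 3/9
Simplify: divide both by 3 -> 1/3
TTR = 1/3

1/3


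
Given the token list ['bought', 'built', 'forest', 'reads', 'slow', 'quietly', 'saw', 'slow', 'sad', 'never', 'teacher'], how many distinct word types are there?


Listing all tokens and tracking unique types:
  Token 1: 'bought' -> NEW (unique so far: 1)
  Token 2: 'built' -> NEW (unique so far: 2)
  Token 3: 'forest' -> NEW (unique so far: 3)
  Token 4: 'reads' -> NEW (unique so far: 4)
  Token 5: 'slow' -> NEW (unique so far: 5)
  Token 6: 'quietly' -> NEW (unique so far: 6)
  Token 7: 'saw' -> NEW (unique so far: 7)
  Token 8: 'slow' -> duplicate (unique so far: 7)
  Token 9: 'sad' -> NEW (unique so far: 8)
  Token 10: 'never' -> NEW (unique so far: 9)
  Token 11: 'teacher' -> NEW (unique so far: 10)
Unique types: ('bought', 'built', 'forest', 'never', 'quietly', 'reads', 'sad', 'saw', 'slow', 'teacher')
Vocabulary size: 10

10


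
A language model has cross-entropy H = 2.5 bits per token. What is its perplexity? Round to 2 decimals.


Perplexity formula: PP = 2^H
H = 2.5
PP = 2^2.5
Decompose: 2^2.5 = 2^2 * 2^0.5 = 2^2 * sqrt(2)
2^2 = 4, sqrt(2) ~ 1.4142136
PP ~ 4 * 1.4142136 = 5.6568544
Rounded to 2 decimals: 5.66

5.66


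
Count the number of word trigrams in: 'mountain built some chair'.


Word trigrams from [4] words:
  Trigram 1: (mountain built some)
  Trigram 2: (built some chair)
Total word trigrams: 4 - 2 = 2

2


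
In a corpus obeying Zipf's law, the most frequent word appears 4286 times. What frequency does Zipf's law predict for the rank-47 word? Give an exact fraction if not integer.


Zipf's law: freq(rank) = f1 / rank
f1 = 4286, rank = 47
freq = 4286 / 47
GCD(4286, 47) = 1
Simplified: 4286/47

4286/47


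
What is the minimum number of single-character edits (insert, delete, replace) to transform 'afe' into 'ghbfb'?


Building DP table for s1='afe' (len 3) and s2='ghbfb' (len 5):
       g  h  b  f  b
    0  1  2  3  4  5
  a 1  1  2  3  4  5
  f 2  2  2  3  3  4
  e 3  3  3  3  4  4
Edit distance = dp[3][5] = 4

4


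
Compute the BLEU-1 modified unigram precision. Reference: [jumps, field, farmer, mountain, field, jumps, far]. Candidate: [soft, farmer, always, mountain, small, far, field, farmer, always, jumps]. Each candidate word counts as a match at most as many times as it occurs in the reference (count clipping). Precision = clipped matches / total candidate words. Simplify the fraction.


Reference word counts: {'far': 1, 'farmer': 1, 'field': 2, 'jumps': 2, 'mountain': 1}
Checking each candidate word (with clipping):
  'soft' -> not in reference -> no match (matches: 0)
  'farmer' -> in reference (ref count 1, used 1/1) -> match (matches: 1)
  'always' -> not in reference -> no match (matches: 1)
  'mountain' -> in reference (ref count 1, used 1/1) -> match (matches: 2)
  'small' -> not in reference -> no match (matches: 2)
  'far' -> in reference (ref count 1, used 1/1) -> match (matches: 3)
  'field' -> in reference (ref count 2, used 1/2) -> match (matches: 4)
  'farmer' -> ref count 1 already used up (1/1) -> clipped, no match (matches: 4)
  'always' -> not in reference -> no match (matches: 4)
  'jumps' -> in reference (ref count 2, used 1/2) -> match (matches: 5)
Clipped matches: 5, Candidate length: 10
Precision = 5/10 = 1/2

1/2


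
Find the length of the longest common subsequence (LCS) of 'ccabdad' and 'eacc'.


DP table for LCS of 'ccabdad' and 'eacc':
       e  a  c  c
    0  0  0  0  0
  c 0  0  0  1  1
  c 0  0  0  1  2
  a 0  0  1  1  2
  b 0  0  1  1  2
  d 0  0  1  1  2
  a 0  0  1  1  2
  d 0  0  1  1  2
LCS: 'cc'
LCS length = 2

2


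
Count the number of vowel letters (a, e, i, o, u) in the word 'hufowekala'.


Scanning each character of 'hufowekala':
  Position 1: 'h' -> consonant (running count: 0)
  Position 2: 'u' -> vowel (running count: 1)
  Position 3: 'f' -> consonant (running count: 1)
  Position 4: 'o' -> vowel (running count: 2)
  Position 5: 'w' -> consonant (running count: 2)
  Position 6: 'e' -> vowel (running count: 3)
  Position 7: 'k' -> consonant (running count: 3)
  Position 8: 'a' -> vowel (running count: 4)
  Position 9: 'l' -> consonant (running count: 4)
  Position 10: 'a' -> vowel (running count: 5)
Total vowels: 5

5


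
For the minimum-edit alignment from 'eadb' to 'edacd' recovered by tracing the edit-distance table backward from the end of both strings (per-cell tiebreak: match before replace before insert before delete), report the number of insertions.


Edit distance = 3. Backtracking from cell (4, 5) with preference match > replace > insert > delete,
then listing the resulting alignment 'eadb' -> 'edacd' left to right:
  Step 1: keep 'e'
  Step 2: insert 'd' [insertion #1]
  Step 3: keep 'a'
  Step 4: replace d->c
  Step 5: replace b->d
Total insertions: 1

1


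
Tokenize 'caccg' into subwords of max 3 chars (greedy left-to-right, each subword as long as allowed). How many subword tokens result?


'caccg' has 5 characters.
Chunking with max size 3:
  Chunk 1: 'cac' (positions 0-2)
  Chunk 2: 'cg' (positions 3-4)
Total chunks: ceil(5 / 3) = 2

2


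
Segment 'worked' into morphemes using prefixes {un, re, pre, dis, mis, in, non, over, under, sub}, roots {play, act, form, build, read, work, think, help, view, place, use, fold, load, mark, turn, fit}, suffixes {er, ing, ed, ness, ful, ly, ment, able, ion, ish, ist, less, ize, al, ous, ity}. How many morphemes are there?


Segmenting 'worked' against the inventory:
  'work' -> root (morpheme 1)
  'ed' -> suffix (morpheme 2)
Total morphemes: 2

2


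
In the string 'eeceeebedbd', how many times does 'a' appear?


Scanning 'eeceeebedbd' for 'a':
  No matches found.
Total occurrences of 'a': 0

0


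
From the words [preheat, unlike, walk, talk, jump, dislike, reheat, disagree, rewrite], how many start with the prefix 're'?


Checking each word for prefix 're':
  'preheat' -> no (count: 0)
  'unlike' -> no (count: 0)
  'walk' -> no (count: 0)
  'talk' -> no (count: 0)
  'jump' -> no (count: 0)
  'dislike' -> no (count: 0)
  'reheat' -> YES, starts with 're' (count: 1)
  'disagree' -> no (count: 1)
  'rewrite' -> YES, starts with 're' (count: 2)
Total with prefix 're': 2

2


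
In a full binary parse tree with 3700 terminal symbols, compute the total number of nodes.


Leaf nodes (terminals): 3700
Internal nodes = n - 1 = 3700 - 1 = 3699
Total = leaves + internal = 3700 + 3699 = 7399

7399


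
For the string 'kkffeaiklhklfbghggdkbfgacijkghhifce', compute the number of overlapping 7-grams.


String 'kkffeaiklhklfbghggdkbfgacijkghhifce' has length L = 35.
Number of overlapping n-grams = L - n + 1
Substituting: 35 - 7 + 1 = 29

29


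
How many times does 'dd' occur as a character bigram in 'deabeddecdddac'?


Scanning 'deabeddecdddac' for bigram 'dd':
  Position 0: 'de' -> no
  Position 1: 'ea' -> no
  Position 2: 'ab' -> no
  Position 3: 'be' -> no
  Position 4: 'ed' -> no
  Position 5: 'dd' -> MATCH
  Position 6: 'de' -> no
  Position 7: 'ec' -> no
  Position 8: 'cd' -> no
  Position 9: 'dd' -> MATCH
  Position 10: 'dd' -> MATCH
  Position 11: 'da' -> no
  Position 12: 'ac' -> no
Total matches: 3

3


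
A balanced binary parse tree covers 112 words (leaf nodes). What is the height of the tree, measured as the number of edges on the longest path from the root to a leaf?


In a balanced binary tree with n leaves the deepest leaf is ceil(log2(n)) edges below the root.
log2(112) = 6.8074
ceil(6.8074) = 7
height (edges) = 7

7


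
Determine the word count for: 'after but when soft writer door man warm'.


Counting words by splitting on spaces:
  Word 1: 'after'
  Word 2: 'but'
  Word 3: 'when'
  Word 4: 'soft'
  Word 5: 'writer'
  Word 6: 'door'
  Word 7: 'man'
  Word 8: 'warm'
Total words: 8

8


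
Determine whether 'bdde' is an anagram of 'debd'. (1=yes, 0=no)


Sort characters of 'bdde': 'bdde'
Sort characters of 'debd': 'bdde'
Sorted forms match -> they ARE anagrams
Result: 1

1


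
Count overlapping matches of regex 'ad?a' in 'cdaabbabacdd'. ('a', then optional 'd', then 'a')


Pattern: ad?a means 'a', then optional 'd', then 'a'.
Scanning 'cdaabbabacdd' position-by-position:
  Pos 0: window 'cda' -> no
  Pos 1: window 'daa' -> no
  Pos 2: window 'aab' -> MATCH
  Pos 3: window 'abb' -> no
  Pos 4: window 'bba' -> no
  Pos 5: window 'bab' -> no
  Pos 6: window 'aba' -> no
  Pos 7: window 'bac' -> no
  Pos 8: window 'acd' -> no
  Pos 9: window 'cdd' -> no
  Pos 10: window 'dd' -> no
  Pos 11: window 'd' -> no
Total matches: 1

1


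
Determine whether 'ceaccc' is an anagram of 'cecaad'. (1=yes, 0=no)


Sort characters of 'ceaccc': 'acccce'
Sort characters of 'cecaad': 'aaccde'
Sorted forms differ -> they are NOT anagrams
Result: 0

0


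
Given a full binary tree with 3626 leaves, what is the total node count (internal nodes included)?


Leaf nodes (terminals): 3626
Internal nodes = n - 1 = 3626 - 1 = 3625
Total = leaves + internal = 3626 + 3625 = 7251

7251


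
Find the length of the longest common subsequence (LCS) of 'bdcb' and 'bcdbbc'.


DP table for LCS of 'bdcb' and 'bcdbbc':
       b  c  d  b  b  c
    0  0  0  0  0  0  0
  b 0  1  1  1  1  1  1
  d 0  1  1  2  2  2  2
  c 0  1  2  2  2  2  3
  b 0  1  2  2  3  3  3
LCS: 'bdc'
LCS length = 3

3


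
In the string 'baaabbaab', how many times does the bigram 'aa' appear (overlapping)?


Scanning 'baaabbaab' for bigram 'aa':
  Position 0: 'ba' -> no
  Position 1: 'aa' -> MATCH
  Position 2: 'aa' -> MATCH
  Position 3: 'ab' -> no
  Position 4: 'bb' -> no
  Position 5: 'ba' -> no
  Position 6: 'aa' -> MATCH
  Position 7: 'ab' -> no
Total matches: 3

3


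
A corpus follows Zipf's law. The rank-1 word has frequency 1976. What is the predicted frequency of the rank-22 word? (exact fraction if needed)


Zipf's law: freq(rank) = f1 / rank
f1 = 1976, rank = 22
freq = 1976 / 22
GCD(1976, 22) = 2
Simplified: 988/11

988/11


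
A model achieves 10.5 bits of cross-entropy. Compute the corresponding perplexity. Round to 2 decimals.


Perplexity formula: PP = 2^H
H = 10.5
PP = 2^10.5
Decompose: 2^10.5 = 2^10 * 2^0.5 = 2^10 * sqrt(2)
2^10 = 1024, sqrt(2) ~ 1.4142136
PP ~ 1024 * 1.4142136 = 1448.1547264
Rounded to 2 decimals: 1448.15

1448.15


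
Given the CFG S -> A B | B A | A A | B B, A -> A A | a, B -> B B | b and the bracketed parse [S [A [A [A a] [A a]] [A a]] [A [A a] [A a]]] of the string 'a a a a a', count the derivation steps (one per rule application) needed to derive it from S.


Every bracketed nonterminal node [X ...] in the tree is produced by exactly one rule application.
Reading the tree off as a leftmost derivation:
  Step 1: S  =>  A A   (applied S -> A A)
  Step 2: A A  =>  A A A   (applied A -> A A)
  Step 3: A A A  =>  A A A A   (applied A -> A A)
  Step 4: A A A A  =>  a A A A   (applied A -> a)
  Step 5: a A A A  =>  a a A A   (applied A -> a)
  Step 6: a a A A  =>  a a a A   (applied A -> a)
  Step 7: a a a A  =>  a a a A A   (applied A -> A A)
  Step 8: a a a A A  =>  a a a a A   (applied A -> a)
  Step 9: a a a a A  =>  a a a a a   (applied A -> a)
Final yield: a a a a a
Total rewrite steps: 9

9


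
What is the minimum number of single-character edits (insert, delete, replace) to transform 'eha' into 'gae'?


Building DP table for s1='eha' (len 3) and s2='gae' (len 3):
       g  a  e
    0  1  2  3
  e 1  1  2  2
  h 2  2  2  3
  a 3  3  2  3
Edit distance = dp[3][3] = 3

3


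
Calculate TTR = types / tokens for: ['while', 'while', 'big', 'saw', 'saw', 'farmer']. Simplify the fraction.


Tokens: 6
Unique types: ('big', 'farmer', 'saw', 'while') = 4
TTR = 4/6
Simplify: divide both by 2 -> 2/3
TTR = 2/3

2/3


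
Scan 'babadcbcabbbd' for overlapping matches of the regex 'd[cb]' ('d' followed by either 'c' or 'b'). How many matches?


Pattern: d[cb] means 'd' followed by either 'c' or 'b'.
Scanning 'babadcbcabbbd' position-by-position:
  Pos 0: window 'ba' -> no
  Pos 1: window 'ab' -> no
  Pos 2: window 'ba' -> no
  Pos 3: window 'ad' -> no
  Pos 4: window 'dc' -> MATCH
  Pos 5: window 'cb' -> no
  Pos 6: window 'bc' -> no
  Pos 7: window 'ca' -> no
  Pos 8: window 'ab' -> no
  Pos 9: window 'bb' -> no
  Pos 10: window 'bb' -> no
  Pos 11: window 'bd' -> no
  Pos 12: window 'd' -> no
Total matches: 1

1


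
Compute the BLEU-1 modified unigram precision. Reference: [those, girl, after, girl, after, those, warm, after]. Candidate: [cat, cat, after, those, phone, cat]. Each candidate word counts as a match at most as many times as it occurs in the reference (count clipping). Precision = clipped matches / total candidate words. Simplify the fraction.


Reference word counts: {'after': 3, 'girl': 2, 'those': 2, 'warm': 1}
Checking each candidate word (with clipping):
  'cat' -> not in reference -> no match (matches: 0)
  'cat' -> not in reference -> no match (matches: 0)
  'after' -> in reference (ref count 3, used 1/3) -> match (matches: 1)
  'those' -> in reference (ref count 2, used 1/2) -> match (matches: 2)
  'phone' -> not in reference -> no match (matches: 2)
  'cat' -> not in reference -> no match (matches: 2)
Clipped matches: 2, Candidate length: 6
Precision = 2/6 = 1/3

1/3


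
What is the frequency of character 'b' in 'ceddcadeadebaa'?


Scanning 'ceddcadeadebaa' for 'b':
  Position 11: 'b' -> MATCH (count: 1)
Total occurrences of 'b': 1

1


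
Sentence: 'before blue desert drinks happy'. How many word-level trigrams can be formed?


Word trigrams from [5] words:
  Trigram 1: (before blue desert)
  Trigram 2: (blue desert drinks)
  Trigram 3: (desert drinks happy)
Total word trigrams: 5 - 2 = 3

3


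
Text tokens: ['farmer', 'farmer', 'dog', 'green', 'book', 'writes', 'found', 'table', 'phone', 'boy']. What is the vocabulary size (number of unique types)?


Listing all tokens and tracking unique types:
  Token 1: 'farmer' -> NEW (unique so far: 1)
  Token 2: 'farmer' -> duplicate (unique so far: 1)
  Token 3: 'dog' -> NEW (unique so far: 2)
  Token 4: 'green' -> NEW (unique so far: 3)
  Token 5: 'book' -> NEW (unique so far: 4)
  Token 6: 'writes' -> NEW (unique so far: 5)
  Token 7: 'found' -> NEW (unique so far: 6)
  Token 8: 'table' -> NEW (unique so far: 7)
  Token 9: 'phone' -> NEW (unique so far: 8)
  Token 10: 'boy' -> NEW (unique so far: 9)
Unique types: ('book', 'boy', 'dog', 'farmer', 'found', 'green', 'phone', 'table', 'writes')
Vocabulary size: 9

9


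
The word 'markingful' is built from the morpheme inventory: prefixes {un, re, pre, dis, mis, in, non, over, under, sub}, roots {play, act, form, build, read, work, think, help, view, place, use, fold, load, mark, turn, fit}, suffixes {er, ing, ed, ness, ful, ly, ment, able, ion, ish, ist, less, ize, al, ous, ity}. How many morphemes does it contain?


Segmenting 'markingful' against the inventory:
  'mark' -> root (morpheme 1)
  'ing' -> suffix (morpheme 2)
  'ful' -> suffix (morpheme 3)
Total morphemes: 3

3


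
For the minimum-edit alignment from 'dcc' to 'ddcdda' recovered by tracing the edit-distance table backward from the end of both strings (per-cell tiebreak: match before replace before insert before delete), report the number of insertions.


Edit distance = 4. Backtracking from cell (3, 6) with preference match > replace > insert > delete,
then listing the resulting alignment 'dcc' -> 'ddcdda' left to right:
  Step 1: insert 'd' [insertion #1]
  Step 2: keep 'd'
  Step 3: keep 'c'
  Step 4: insert 'd' [insertion #2]
  Step 5: insert 'd' [insertion #3]
  Step 6: replace c->a
Total insertions: 3

3


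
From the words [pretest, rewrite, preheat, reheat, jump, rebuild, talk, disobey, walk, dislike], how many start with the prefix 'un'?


Checking each word for prefix 'un':
  'pretest' -> no (count: 0)
  'rewrite' -> no (count: 0)
  'preheat' -> no (count: 0)
  'reheat' -> no (count: 0)
  'jump' -> no (count: 0)
  'rebuild' -> no (count: 0)
  'talk' -> no (count: 0)
  'disobey' -> no (count: 0)
  'walk' -> no (count: 0)
  'dislike' -> no (count: 0)
Total with prefix 'un': 0

0


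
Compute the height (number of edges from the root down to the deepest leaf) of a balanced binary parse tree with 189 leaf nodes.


In a balanced binary tree with n leaves the deepest leaf is ceil(log2(n)) edges below the root.
log2(189) = 7.5622
ceil(7.5622) = 8
height (edges) = 8

8


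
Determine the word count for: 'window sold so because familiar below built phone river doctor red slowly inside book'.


Counting words by splitting on spaces:
  Word 1: 'window'
  Word 2: 'sold'
  Word 3: 'so'
  Word 4: 'because'
  Word 5: 'familiar'
  Word 6: 'below'
  Word 7: 'built'
  Word 8: 'phone'
  Word 9: 'river'
  Word 10: 'doctor'
  Word 11: 'red'
  Word 12: 'slowly'
  Word 13: 'inside'
  Word 14: 'book'
Total words: 14

14


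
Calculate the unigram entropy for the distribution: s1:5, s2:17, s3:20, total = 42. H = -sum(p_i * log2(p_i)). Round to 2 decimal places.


Computing entropy H = -sum(p_i * log2(p_i)):
  s1: p = 5/42 = 0.1190, -p*log2(p) = 0.3655
  s2: p = 17/42 = 0.4048, -p*log2(p) = 0.5282
  s3: p = 20/42 = 0.4762, -p*log2(p) = 0.5097
H = sum of terms = 1.4034
Rounded to 2 decimals: 1.40

1.40


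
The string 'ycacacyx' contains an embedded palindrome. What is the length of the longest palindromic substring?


Scanning 'ycacacyx' for palindromic substrings.
Substring at positions 0-6: 'ycacacy'.
Check: reverse('ycacacy') = 'ycacacy' -> palindrome confirmed.
Neighbouring characters ('-' / 'x') break symmetry, so it cannot extend further.
No longer palindromic substring exists; longest length = 7

7


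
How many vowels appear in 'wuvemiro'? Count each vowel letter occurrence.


Scanning each character of 'wuvemiro':
  Position 1: 'w' -> consonant (running count: 0)
  Position 2: 'u' -> vowel (running count: 1)
  Position 3: 'v' -> consonant (running count: 1)
  Position 4: 'e' -> vowel (running count: 2)
  Position 5: 'm' -> consonant (running count: 2)
  Position 6: 'i' -> vowel (running count: 3)
  Position 7: 'r' -> consonant (running count: 3)
  Position 8: 'o' -> vowel (running count: 4)
Total vowels: 4

4


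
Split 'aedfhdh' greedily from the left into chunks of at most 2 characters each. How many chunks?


'aedfhdh' has 7 characters.
Chunking with max size 2:
  Chunk 1: 'ae' (positions 0-1)
  Chunk 2: 'df' (positions 2-3)
  Chunk 3: 'hd' (positions 4-5)
  Chunk 4: 'h' (positions 6-6)
Total chunks: ceil(7 / 2) = 4

4


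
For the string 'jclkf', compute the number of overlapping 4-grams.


String 'jclkf' has length L = 5.
Number of overlapping n-grams = L - n + 1
Substituting: 5 - 4 + 1 = 2

2


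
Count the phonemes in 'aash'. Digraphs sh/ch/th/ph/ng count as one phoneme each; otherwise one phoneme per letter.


Parsing 'aash' greedily, digraphs first:
  'a' -> vowel phoneme (phonemes so far: 1)
  'a' -> vowel phoneme (phonemes so far: 2)
  'sh' -> digraph (1 consonant phoneme) (phonemes so far: 3)
Total phonemes: 3

3


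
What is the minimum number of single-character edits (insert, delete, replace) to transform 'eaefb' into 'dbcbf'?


Building DP table for s1='eaefb' (len 5) and s2='dbcbf' (len 5):
       d  b  c  b  f
    0  1  2  3  4  5
  e 1  1  2  3  4  5
  a 2  2  2  3  4  5
  e 3  3  3  3  4  5
  f 4  4  4  4  4  4
  b 5  5  4  5  4  5
Edit distance = dp[5][5] = 5

5


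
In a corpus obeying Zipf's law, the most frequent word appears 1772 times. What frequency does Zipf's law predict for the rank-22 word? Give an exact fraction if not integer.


Zipf's law: freq(rank) = f1 / rank
f1 = 1772, rank = 22
freq = 1772 / 22
GCD(1772, 22) = 2
Simplified: 886/11

886/11


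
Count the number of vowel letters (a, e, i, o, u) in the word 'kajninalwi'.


Scanning each character of 'kajninalwi':
  Position 1: 'k' -> consonant (running count: 0)
  Position 2: 'a' -> vowel (running count: 1)
  Position 3: 'j' -> consonant (running count: 1)
  Position 4: 'n' -> consonant (running count: 1)
  Position 5: 'i' -> vowel (running count: 2)
  Position 6: 'n' -> consonant (running count: 2)
  Position 7: 'a' -> vowel (running count: 3)
  Position 8: 'l' -> consonant (running count: 3)
  Position 9: 'w' -> consonant (running count: 3)
  Position 10: 'i' -> vowel (running count: 4)
Total vowels: 4

4


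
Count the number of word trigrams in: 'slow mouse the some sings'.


Word trigrams from [5] words:
  Trigram 1: (slow mouse the)
  Trigram 2: (mouse the some)
  Trigram 3: (the some sings)
Total word trigrams: 5 - 2 = 3

3


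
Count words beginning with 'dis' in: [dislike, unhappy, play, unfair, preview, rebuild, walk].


Checking each word for prefix 'dis':
  'dislike' -> YES, starts with 'dis' (count: 1)
  'unhappy' -> no (count: 1)
  'play' -> no (count: 1)
  'unfair' -> no (count: 1)
  'preview' -> no (count: 1)
  'rebuild' -> no (count: 1)
  'walk' -> no (count: 1)
Total with prefix 'dis': 1

1


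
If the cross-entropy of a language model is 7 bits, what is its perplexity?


Perplexity formula: PP = 2^H
H = 7
PP = 2^7
Steps: 2^1 = 2, 2^2 = 4, 2^3 = 8, 2^4 = 16, 2^5 = 32, 2^6 = 64, 2^7 = 128
PP = 128

128


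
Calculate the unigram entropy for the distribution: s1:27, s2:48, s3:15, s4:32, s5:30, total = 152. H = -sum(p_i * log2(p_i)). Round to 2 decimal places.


Computing entropy H = -sum(p_i * log2(p_i)):
  s1: p = 27/152 = 0.1776, -p*log2(p) = 0.4428
  s2: p = 48/152 = 0.3158, -p*log2(p) = 0.5251
  s3: p = 15/152 = 0.0987, -p*log2(p) = 0.3297
  s4: p = 32/152 = 0.2105, -p*log2(p) = 0.4732
  s5: p = 30/152 = 0.1974, -p*log2(p) = 0.4620
H = sum of terms = 2.2328
Rounded to 2 decimals: 2.23

2.23


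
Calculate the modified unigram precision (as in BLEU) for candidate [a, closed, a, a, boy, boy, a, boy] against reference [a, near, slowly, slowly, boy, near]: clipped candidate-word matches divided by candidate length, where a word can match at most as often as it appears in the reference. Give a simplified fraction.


Reference word counts: {'a': 1, 'boy': 1, 'near': 2, 'slowly': 2}
Checking each candidate word (with clipping):
  'a' -> in reference (ref count 1, used 1/1) -> match (matches: 1)
  'closed' -> not in reference -> no match (matches: 1)
  'a' -> ref count 1 already used up (1/1) -> clipped, no match (matches: 1)
  'a' -> ref count 1 already used up (1/1) -> clipped, no match (matches: 1)
  'boy' -> in reference (ref count 1, used 1/1) -> match (matches: 2)
  'boy' -> ref count 1 already used up (1/1) -> clipped, no match (matches: 2)
  'a' -> ref count 1 already used up (1/1) -> clipped, no match (matches: 2)
  'boy' -> ref count 1 already used up (1/1) -> clipped, no match (matches: 2)
Clipped matches: 2, Candidate length: 8
Precision = 2/8 = 1/4

1/4


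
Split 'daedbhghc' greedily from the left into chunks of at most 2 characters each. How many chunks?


'daedbhghc' has 9 characters.
Chunking with max size 2:
  Chunk 1: 'da' (positions 0-1)
  Chunk 2: 'ed' (positions 2-3)
  Chunk 3: 'bh' (positions 4-5)
  Chunk 4: 'gh' (positions 6-7)
  Chunk 5: 'c' (positions 8-8)
Total chunks: ceil(9 / 2) = 5

5


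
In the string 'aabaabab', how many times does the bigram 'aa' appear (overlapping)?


Scanning 'aabaabab' for bigram 'aa':
  Position 0: 'aa' -> MATCH
  Position 1: 'ab' -> no
  Position 2: 'ba' -> no
  Position 3: 'aa' -> MATCH
  Position 4: 'ab' -> no
  Position 5: 'ba' -> no
  Position 6: 'ab' -> no
Total matches: 2

2


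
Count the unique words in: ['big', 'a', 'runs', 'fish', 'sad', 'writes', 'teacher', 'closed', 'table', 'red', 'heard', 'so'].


Listing all tokens and tracking unique types:
  Token 1: 'big' -> NEW (unique so far: 1)
  Token 2: 'a' -> NEW (unique so far: 2)
  Token 3: 'runs' -> NEW (unique so far: 3)
  Token 4: 'fish' -> NEW (unique so far: 4)
  Token 5: 'sad' -> NEW (unique so far: 5)
  Token 6: 'writes' -> NEW (unique so far: 6)
  Token 7: 'teacher' -> NEW (unique so far: 7)
  Token 8: 'closed' -> NEW (unique so far: 8)
  Token 9: 'table' -> NEW (unique so far: 9)
  Token 10: 'red' -> NEW (unique so far: 10)
  Token 11: 'heard' -> NEW (unique so far: 11)
  Token 12: 'so' -> NEW (unique so far: 12)
Unique types: ('a', 'big', 'closed', 'fish', 'heard', 'red', 'runs', 'sad', 'so', 'table', 'teacher', 'writes')
Vocabulary size: 12

12


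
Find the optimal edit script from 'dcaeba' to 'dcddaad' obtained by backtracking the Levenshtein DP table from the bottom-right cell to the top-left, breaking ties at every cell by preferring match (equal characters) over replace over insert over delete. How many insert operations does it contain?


Edit distance = 4. Backtracking from cell (6, 7) with preference match > replace > insert > delete,
then listing the resulting alignment 'dcaeba' -> 'dcddaad' left to right:
  Step 1: keep 'd'
  Step 2: keep 'c'
  Step 3: replace a->d
  Step 4: replace e->d
  Step 5: replace b->a
  Step 6: keep 'a'
  Step 7: insert 'd' [insertion #1]
Total insertions: 1

1


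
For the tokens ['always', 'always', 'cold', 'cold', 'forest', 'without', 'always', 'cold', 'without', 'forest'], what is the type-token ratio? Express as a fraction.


Tokens: 10
Unique types: ('always', 'cold', 'forest', 'without') = 4
TTR = 4/10
Simplify: divide both by 2 -> 2/5
TTR = 2/5

2/5


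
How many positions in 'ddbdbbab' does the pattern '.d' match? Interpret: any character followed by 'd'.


Pattern: .d means any character followed by 'd'.
Scanning 'ddbdbbab' position-by-position:
  Pos 0: window 'dd' -> MATCH
  Pos 1: window 'db' -> no
  Pos 2: window 'bd' -> MATCH
  Pos 3: window 'db' -> no
  Pos 4: window 'bb' -> no
  Pos 5: window 'ba' -> no
  Pos 6: window 'ab' -> no
  Pos 7: window 'b' -> no
Total matches: 2

2


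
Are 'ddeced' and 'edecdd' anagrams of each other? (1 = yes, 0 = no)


Sort characters of 'ddeced': 'cdddee'
Sort characters of 'edecdd': 'cdddee'
Sorted forms match -> they ARE anagrams
Result: 1

1


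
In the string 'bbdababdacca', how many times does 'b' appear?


Scanning 'bbdababdacca' for 'b':
  Position 0: 'b' -> MATCH (count: 1)
  Position 1: 'b' -> MATCH (count: 2)
  Position 4: 'b' -> MATCH (count: 3)
  Position 6: 'b' -> MATCH (count: 4)
Total occurrences of 'b': 4

4


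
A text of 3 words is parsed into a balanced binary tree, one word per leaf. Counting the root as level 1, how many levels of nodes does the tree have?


In a balanced binary tree with n leaves the deepest leaf is ceil(log2(n)) edges below the root,
so counting node levels inclusive of root and leaves gives ceil(log2(n)) + 1 levels.
log2(3) = 1.5850
ceil(1.5850) = 2
levels = 2 + 1 = 3

3


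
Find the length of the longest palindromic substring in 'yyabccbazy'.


Scanning 'yyabccbazy' for palindromic substrings.
Substring at positions 2-7: 'abccba'.
Check: reverse('abccba') = 'abccba' -> palindrome confirmed.
Neighbouring characters ('y' / 'z') break symmetry, so it cannot extend further.
No longer palindromic substring exists; longest length = 6

6


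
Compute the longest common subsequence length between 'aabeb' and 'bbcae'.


DP table for LCS of 'aabeb' and 'bbcae':
       b  b  c  a  e
    0  0  0  0  0  0
  a 0  0  0  0  1  1
  a 0  0  0  0  1  1
  b 0  1  1  1  1  1
  e 0  1  1  1  1  2
  b 0  1  2  2  2  2
LCS: 'ae'
LCS length = 2

2


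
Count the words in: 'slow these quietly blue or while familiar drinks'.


Counting words by splitting on spaces:
  Word 1: 'slow'
  Word 2: 'these'
  Word 3: 'quietly'
  Word 4: 'blue'
  Word 5: 'or'
  Word 6: 'while'
  Word 7: 'familiar'
  Word 8: 'drinks'
Total words: 8

8


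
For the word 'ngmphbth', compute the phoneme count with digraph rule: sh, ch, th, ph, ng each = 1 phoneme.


Parsing 'ngmphbth' greedily, digraphs first:
  'ng' -> digraph (1 consonant phoneme) (phonemes so far: 1)
  'm' -> consonant phoneme (phonemes so far: 2)
  'ph' -> digraph (1 consonant phoneme) (phonemes so far: 3)
  'b' -> consonant phoneme (phonemes so far: 4)
  'th' -> digraph (1 consonant phoneme) (phonemes so far: 5)
Total phonemes: 5

5


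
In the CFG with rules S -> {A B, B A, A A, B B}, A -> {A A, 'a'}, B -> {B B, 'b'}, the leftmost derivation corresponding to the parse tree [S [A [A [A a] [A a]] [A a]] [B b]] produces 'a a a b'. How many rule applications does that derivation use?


Every bracketed nonterminal node [X ...] in the tree is produced by exactly one rule application.
Reading the tree off as a leftmost derivation:
  Step 1: S  =>  A B   (applied S -> A B)
  Step 2: A B  =>  A A B   (applied A -> A A)
  Step 3: A A B  =>  A A A B   (applied A -> A A)
  Step 4: A A A B  =>  a A A B   (applied A -> a)
  Step 5: a A A B  =>  a a A B   (applied A -> a)
  Step 6: a a A B  =>  a a a B   (applied A -> a)
  Step 7: a a a B  =>  a a a b   (applied B -> b)
Final yield: a a a b
Total rewrite steps: 7

7


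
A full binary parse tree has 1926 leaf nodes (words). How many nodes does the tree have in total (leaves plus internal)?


Leaf nodes (terminals): 1926
Internal nodes = n - 1 = 1926 - 1 = 1925
Total = leaves + internal = 1926 + 1925 = 3851

3851


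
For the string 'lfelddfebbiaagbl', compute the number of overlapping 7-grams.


String 'lfelddfebbiaagbl' has length L = 16.
Number of overlapping n-grams = L - n + 1
Substituting: 16 - 7 + 1 = 10

10


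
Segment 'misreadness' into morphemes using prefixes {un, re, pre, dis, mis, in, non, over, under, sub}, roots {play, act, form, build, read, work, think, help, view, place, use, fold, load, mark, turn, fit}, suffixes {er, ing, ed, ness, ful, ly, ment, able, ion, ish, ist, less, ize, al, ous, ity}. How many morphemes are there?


Segmenting 'misreadness' against the inventory:
  'mis' -> prefix (morpheme 1)
  'read' -> root (morpheme 2)
  'ness' -> suffix (morpheme 3)
Total morphemes: 3

3


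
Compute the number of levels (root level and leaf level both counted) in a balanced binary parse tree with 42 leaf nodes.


In a balanced binary tree with n leaves the deepest leaf is ceil(log2(n)) edges below the root,
so counting node levels inclusive of root and leaves gives ceil(log2(n)) + 1 levels.
log2(42) = 5.3923
ceil(5.3923) = 6
levels = 6 + 1 = 7

7


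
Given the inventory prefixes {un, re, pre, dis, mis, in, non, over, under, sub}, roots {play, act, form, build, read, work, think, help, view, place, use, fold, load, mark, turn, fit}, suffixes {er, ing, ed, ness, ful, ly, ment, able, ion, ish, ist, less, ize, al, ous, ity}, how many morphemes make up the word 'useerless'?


Segmenting 'useerless' against the inventory:
  'use' -> root (morpheme 1)
  'er' -> suffix (morpheme 2)
  'less' -> suffix (morpheme 3)
Total morphemes: 3

3


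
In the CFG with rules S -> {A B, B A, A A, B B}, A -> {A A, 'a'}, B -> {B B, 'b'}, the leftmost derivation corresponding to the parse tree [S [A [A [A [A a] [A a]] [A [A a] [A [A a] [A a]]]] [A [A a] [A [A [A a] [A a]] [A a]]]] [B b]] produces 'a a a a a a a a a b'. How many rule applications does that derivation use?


Every bracketed nonterminal node [X ...] in the tree is produced by exactly one rule application.
Reading the tree off as a leftmost derivation:
  Step 1: S  =>  A B   (applied S -> A B)
  Step 2: A B  =>  A A B   (applied A -> A A)
  Step 3: A A B  =>  A A A B   (applied A -> A A)
  Step 4: A A A B  =>  A A A A B   (applied A -> A A)
  Step 5: A A A A B  =>  a A A A B   (applied A -> a)
  Step 6: a A A A B  =>  a a A A B   (applied A -> a)
  Step 7: a a A A B  =>  a a A A A B   (applied A -> A A)
  Step 8: a a A A A B  =>  a a a A A B   (applied A -> a)
  Step 9: a a a A A B  =>  a a a A A A B   (applied A -> A A)
  Step 10: a a a A A A B  =>  a a a a A A B   (applied A -> a)
  Step 11: a a a a A A B  =>  a a a a a A B   (applied A -> a)
  Step 12: a a a a a A B  =>  a a a a a A A B   (applied A -> A A)
  Step 13: a a a a a A A B  =>  a a a a a a A B   (applied A -> a)
  Step 14: a a a a a a A B  =>  a a a a a a A A B   (applied A -> A A)
  Step 15: a a a a a a A A B  =>  a a a a a a A A A B   (applied A -> A A)
  Step 16: a a a a a a A A A B  =>  a a a a a a a A A B   (applied A -> a)
  Step 17: a a a a a a a A A B  =>  a a a a a a a a A B   (applied A -> a)
  Step 18: a a a a a a a a A B  =>  a a a a a a a a a B   (applied A -> a)
  Step 19: a a a a a a a a a B  =>  a a a a a a a a a b   (applied B -> b)
Final yield: a a a a a a a a a b
Total rewrite steps: 19

19


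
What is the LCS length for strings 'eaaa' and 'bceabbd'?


DP table for LCS of 'eaaa' and 'bceabbd':
       b  c  e  a  b  b  d
    0  0  0  0  0  0  0  0
  e 0  0  0  1  1  1  1  1
  a 0  0  0  1  2  2  2  2
  a 0  0  0  1  2  2  2  2
  a 0  0  0  1  2  2  2  2
LCS: 'ea'
LCS length = 2

2


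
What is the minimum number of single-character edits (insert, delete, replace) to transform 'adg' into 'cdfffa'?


Building DP table for s1='adg' (len 3) and s2='cdfffa' (len 6):
       c  d  f  f  f  a
    0  1  2  3  4  5  6
  a 1  1  2  3  4  5  5
  d 2  2  1  2  3  4  5
  g 3  3  2  2  3  4  5
Edit distance = dp[3][6] = 5

5


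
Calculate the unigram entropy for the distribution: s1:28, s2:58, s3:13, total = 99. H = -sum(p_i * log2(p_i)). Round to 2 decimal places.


Computing entropy H = -sum(p_i * log2(p_i)):
  s1: p = 28/99 = 0.2828, -p*log2(p) = 0.5153
  s2: p = 58/99 = 0.5859, -p*log2(p) = 0.4519
  s3: p = 13/99 = 0.1313, -p*log2(p) = 0.3846
H = sum of terms = 1.3518
Rounded to 2 decimals: 1.35

1.35


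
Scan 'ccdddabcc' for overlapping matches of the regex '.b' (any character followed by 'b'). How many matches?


Pattern: .b means any character followed by 'b'.
Scanning 'ccdddabcc' position-by-position:
  Pos 0: window 'cc' -> no
  Pos 1: window 'cd' -> no
  Pos 2: window 'dd' -> no
  Pos 3: window 'dd' -> no
  Pos 4: window 'da' -> no
  Pos 5: window 'ab' -> MATCH
  Pos 6: window 'bc' -> no
  Pos 7: window 'cc' -> no
  Pos 8: window 'c' -> no
Total matches: 1

1


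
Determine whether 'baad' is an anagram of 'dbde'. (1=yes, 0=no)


Sort characters of 'baad': 'aabd'
Sort characters of 'dbde': 'bdde'
Sorted forms differ -> they are NOT anagrams
Result: 0

0


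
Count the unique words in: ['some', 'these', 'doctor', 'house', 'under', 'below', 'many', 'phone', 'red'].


Listing all tokens and tracking unique types:
  Token 1: 'some' -> NEW (unique so far: 1)
  Token 2: 'these' -> NEW (unique so far: 2)
  Token 3: 'doctor' -> NEW (unique so far: 3)
  Token 4: 'house' -> NEW (unique so far: 4)
  Token 5: 'under' -> NEW (unique so far: 5)
  Token 6: 'below' -> NEW (unique so far: 6)
  Token 7: 'many' -> NEW (unique so far: 7)
  Token 8: 'phone' -> NEW (unique so far: 8)
  Token 9: 'red' -> NEW (unique so far: 9)
Unique types: ('below', 'doctor', 'house', 'many', 'phone', 'red', 'some', 'these', 'under')
Vocabulary size: 9

9


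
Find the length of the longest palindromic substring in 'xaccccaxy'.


Scanning 'xaccccaxy' for palindromic substrings.
Substring at positions 0-7: 'xaccccax'.
Check: reverse('xaccccax') = 'xaccccax' -> palindrome confirmed.
Neighbouring characters ('-' / 'y') break symmetry, so it cannot extend further.
No longer palindromic substring exists; longest length = 8

8


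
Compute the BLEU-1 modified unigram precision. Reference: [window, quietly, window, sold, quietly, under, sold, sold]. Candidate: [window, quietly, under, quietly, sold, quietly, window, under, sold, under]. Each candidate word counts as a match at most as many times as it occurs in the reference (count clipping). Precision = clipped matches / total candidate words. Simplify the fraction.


Reference word counts: {'quietly': 2, 'sold': 3, 'under': 1, 'window': 2}
Checking each candidate word (with clipping):
  'window' -> in reference (ref count 2, used 1/2) -> match (matches: 1)
  'quietly' -> in reference (ref count 2, used 1/2) -> match (matches: 2)
  'under' -> in reference (ref count 1, used 1/1) -> match (matches: 3)
  'quietly' -> in reference (ref count 2, used 2/2) -> match (matches: 4)
  'sold' -> in reference (ref count 3, used 1/3) -> match (matches: 5)
  'quietly' -> ref count 2 already used up (2/2) -> clipped, no match (matches: 5)
  'window' -> in reference (ref count 2, used 2/2) -> match (matches: 6)
  'under' -> ref count 1 already used up (1/1) -> clipped, no match (matches: 6)
  'sold' -> in reference (ref count 3, used 2/3) -> match (matches: 7)
  'under' -> ref count 1 already used up (1/1) -> clipped, no match (matches: 7)
Clipped matches: 7, Candidate length: 10
Precision = 7/10

7/10
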